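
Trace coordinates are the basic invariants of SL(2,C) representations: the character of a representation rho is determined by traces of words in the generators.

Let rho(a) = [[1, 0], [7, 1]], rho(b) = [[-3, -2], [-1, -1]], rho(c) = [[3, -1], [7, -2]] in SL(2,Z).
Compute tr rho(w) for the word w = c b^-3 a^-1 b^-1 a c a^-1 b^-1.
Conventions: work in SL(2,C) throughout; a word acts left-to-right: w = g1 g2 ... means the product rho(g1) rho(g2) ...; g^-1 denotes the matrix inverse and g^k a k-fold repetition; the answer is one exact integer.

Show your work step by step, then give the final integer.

-805769

rho(c) = [[3, -1], [7, -2]]
... * rho(b^-1) = [[-1, 2], [1, -3]]  ->  [[-4, 9], [-9, 20]]
... * rho(b^-1) = [[-1, 2], [1, -3]]  ->  [[13, -35], [29, -78]]
... * rho(b^-1) = [[-1, 2], [1, -3]]  ->  [[-48, 131], [-107, 292]]
... * rho(a^-1) = [[1, 0], [-7, 1]]  ->  [[-965, 131], [-2151, 292]]
... * rho(b^-1) = [[-1, 2], [1, -3]]  ->  [[1096, -2323], [2443, -5178]]
... * rho(a) = [[1, 0], [7, 1]]  ->  [[-15165, -2323], [-33803, -5178]]
... * rho(c) = [[3, -1], [7, -2]]  ->  [[-61756, 19811], [-137655, 44159]]
... * rho(a^-1) = [[1, 0], [-7, 1]]  ->  [[-200433, 19811], [-446768, 44159]]
... * rho(b^-1) = [[-1, 2], [1, -3]]  ->  [[220244, -460299], [490927, -1026013]]
tr = 220244 + -1026013 = -805769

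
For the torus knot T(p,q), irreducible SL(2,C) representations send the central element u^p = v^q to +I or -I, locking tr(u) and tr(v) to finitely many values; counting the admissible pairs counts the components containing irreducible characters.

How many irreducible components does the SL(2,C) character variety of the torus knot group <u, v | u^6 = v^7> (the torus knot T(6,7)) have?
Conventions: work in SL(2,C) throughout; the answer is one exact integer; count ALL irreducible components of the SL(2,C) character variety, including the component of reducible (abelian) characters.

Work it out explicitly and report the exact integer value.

16

In the torus knot group T(6,7), u^6 = v^7 is central, so an irreducible representation sends it to +I or -I (Schur).
On an irreducible component, tr(u) is locked at 2*cos(pi*alpha/6) for some alpha in 1..5, and tr(v) at 2*cos(pi*beta/7) for some beta in 1..6.
Consistency of u^6 = (-1)^alpha I with v^7 = (-1)^beta I forces alpha = beta (mod 2).
count pairs: odd alpha (3 choices) x odd beta (3), plus even alpha (2) x even beta (3): 3*3 + 2*3 = 15.
Total: 15 irreducible-character components + 1 reducible (abelian) component = 16.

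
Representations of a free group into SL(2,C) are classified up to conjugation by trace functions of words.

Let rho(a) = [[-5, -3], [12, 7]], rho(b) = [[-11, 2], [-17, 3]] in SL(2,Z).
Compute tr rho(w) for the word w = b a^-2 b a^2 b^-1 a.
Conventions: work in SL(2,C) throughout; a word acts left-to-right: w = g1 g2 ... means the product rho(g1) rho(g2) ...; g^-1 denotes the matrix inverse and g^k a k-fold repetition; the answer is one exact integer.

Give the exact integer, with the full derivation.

16483363

rho(b) = [[-11, 2], [-17, 3]]
... * rho(a^-1) = [[7, 3], [-12, -5]]  ->  [[-101, -43], [-155, -66]]
... * rho(a^-1) = [[7, 3], [-12, -5]]  ->  [[-191, -88], [-293, -135]]
... * rho(b) = [[-11, 2], [-17, 3]]  ->  [[3597, -646], [5518, -991]]
... * rho(a) = [[-5, -3], [12, 7]]  ->  [[-25737, -15313], [-39482, -23491]]
... * rho(a) = [[-5, -3], [12, 7]]  ->  [[-55071, -29980], [-84482, -45991]]
... * rho(b^-1) = [[3, -2], [17, -11]]  ->  [[-674873, 439922], [-1035293, 674865]]
... * rho(a) = [[-5, -3], [12, 7]]  ->  [[8653429, 5104073], [13274845, 7829934]]
tr = 8653429 + 7829934 = 16483363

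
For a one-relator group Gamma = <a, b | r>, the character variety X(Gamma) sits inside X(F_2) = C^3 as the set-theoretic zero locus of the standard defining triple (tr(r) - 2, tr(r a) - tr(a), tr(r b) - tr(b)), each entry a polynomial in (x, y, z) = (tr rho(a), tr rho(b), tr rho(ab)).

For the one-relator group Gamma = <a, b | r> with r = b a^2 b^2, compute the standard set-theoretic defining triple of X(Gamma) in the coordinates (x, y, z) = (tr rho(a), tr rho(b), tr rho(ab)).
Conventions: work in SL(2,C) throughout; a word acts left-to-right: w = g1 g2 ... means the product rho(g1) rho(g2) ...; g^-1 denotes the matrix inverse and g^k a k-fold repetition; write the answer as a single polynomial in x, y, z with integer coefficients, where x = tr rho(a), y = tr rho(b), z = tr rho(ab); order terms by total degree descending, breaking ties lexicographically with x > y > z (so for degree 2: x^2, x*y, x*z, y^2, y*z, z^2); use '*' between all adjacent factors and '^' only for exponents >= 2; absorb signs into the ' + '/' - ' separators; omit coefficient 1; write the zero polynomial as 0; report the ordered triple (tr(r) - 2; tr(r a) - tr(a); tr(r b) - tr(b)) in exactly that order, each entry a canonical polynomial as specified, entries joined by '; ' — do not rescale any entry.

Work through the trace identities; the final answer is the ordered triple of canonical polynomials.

tr(b^2 a) = tr(b) * tr(a b) - tr(a) = y*z - x
tr(b^2) = tr(b) * tr(b) - tr(1) = y^2 - 2
so tr(b a^2 b) = tr(a) * tr(b^2 a) - tr(b^2) = x*y*z - x^2 - y^2 + 2
tr(b a^2) = tr(a) * tr(b a) - tr(b) = x*z - y
so tr(b a^2 b^2) = tr(b) * tr(b a^2 b) - tr(b a^2) = x*y^2*z - x^2*y - y^3 - x*z + 3*y
tr(b a b a) = tr(a b) * tr(a b) - tr(1)   [split at repeated a] = z^2 - 2
reduce: tr(a b a^2 b) = tr(a) * tr(b a b a) - tr(b a b) = x*z^2 - y*z - x
reduce: tr(a b a^2) = tr(a) * tr(b a^2) - tr(b a) = x^2*z - x*y - z
tr(b a^2 b^2 a) = tr(b) * tr(a b a^2 b) - tr(a b a^2) = x*y*z^2 - x^2*z - y^2*z + z
tr(b a^2 b^3) = tr(b) * tr(b a^2 b^2) - tr(b a^2 b) = x*y^3*z - x^2*y^2 - y^4 - 2*x*y*z + x^2 + 4*y^2 - 2
assemble the triple (tr(r) - 2; tr(r a) - x; tr(r b) - y)

x*y^2*z - x^2*y - y^3 - x*z + 3*y - 2; x*y*z^2 - x^2*z - y^2*z - x + z; x*y^3*z - x^2*y^2 - y^4 - 2*x*y*z + x^2 + 4*y^2 - y - 2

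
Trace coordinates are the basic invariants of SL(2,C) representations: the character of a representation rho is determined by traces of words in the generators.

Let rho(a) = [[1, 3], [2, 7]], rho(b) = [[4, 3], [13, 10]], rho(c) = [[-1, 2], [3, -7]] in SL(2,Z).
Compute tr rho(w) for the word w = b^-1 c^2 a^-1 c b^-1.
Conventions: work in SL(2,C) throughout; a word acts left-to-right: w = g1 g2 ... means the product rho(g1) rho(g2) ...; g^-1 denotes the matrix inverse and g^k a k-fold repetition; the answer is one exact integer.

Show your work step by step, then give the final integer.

-210463

rho(b^-1) = [[10, -3], [-13, 4]]
... * rho(c) = [[-1, 2], [3, -7]]  ->  [[-19, 41], [25, -54]]
... * rho(c) = [[-1, 2], [3, -7]]  ->  [[142, -325], [-187, 428]]
... * rho(a^-1) = [[7, -3], [-2, 1]]  ->  [[1644, -751], [-2165, 989]]
... * rho(c) = [[-1, 2], [3, -7]]  ->  [[-3897, 8545], [5132, -11253]]
... * rho(b^-1) = [[10, -3], [-13, 4]]  ->  [[-150055, 45871], [197609, -60408]]
tr = -150055 + -60408 = -210463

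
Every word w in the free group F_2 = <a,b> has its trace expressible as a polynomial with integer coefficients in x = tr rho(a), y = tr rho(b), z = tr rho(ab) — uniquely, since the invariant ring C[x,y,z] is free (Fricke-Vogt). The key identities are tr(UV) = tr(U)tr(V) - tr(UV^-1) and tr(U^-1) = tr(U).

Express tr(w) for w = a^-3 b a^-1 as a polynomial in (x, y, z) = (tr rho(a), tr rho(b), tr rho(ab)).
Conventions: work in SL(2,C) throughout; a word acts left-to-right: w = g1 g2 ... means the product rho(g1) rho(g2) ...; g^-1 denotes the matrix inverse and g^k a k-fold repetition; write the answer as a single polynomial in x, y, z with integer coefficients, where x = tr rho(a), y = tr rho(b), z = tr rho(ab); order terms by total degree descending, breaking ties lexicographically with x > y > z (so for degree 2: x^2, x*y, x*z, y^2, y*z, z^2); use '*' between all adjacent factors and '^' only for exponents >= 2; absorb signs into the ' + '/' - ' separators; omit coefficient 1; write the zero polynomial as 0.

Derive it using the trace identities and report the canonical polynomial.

trace(b a^-1) = trace(b) trace(a) - trace(b a)  (eliminate a^-1) = x*y - z
trace(b a^-2) = trace(b a^-1) trace(a) - trace(b)  (eliminate a^-1) = x^2*y - x*z - y
trace(a^-3 b) = trace(b a^-2) trace(a) - trace(b a^-1)  (eliminate a^-1) = x^3*y - x^2*z - 2*x*y + z
trace(a^-3 b a^-1) = trace(a^-3 b) trace(a) - trace(a^-3 b a)  (eliminate a^-1) = x^4*y - x^3*z - 3*x^2*y + 2*x*z + y

x^4*y - x^3*z - 3*x^2*y + 2*x*z + y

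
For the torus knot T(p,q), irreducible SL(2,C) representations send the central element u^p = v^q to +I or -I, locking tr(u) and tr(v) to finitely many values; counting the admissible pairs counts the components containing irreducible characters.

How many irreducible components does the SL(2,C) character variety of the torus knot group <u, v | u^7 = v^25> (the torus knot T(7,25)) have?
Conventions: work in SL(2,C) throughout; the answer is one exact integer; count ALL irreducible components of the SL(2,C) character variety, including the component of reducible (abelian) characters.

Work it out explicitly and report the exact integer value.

73

In the torus knot group T(7,25), u^7 = v^25 is central, so an irreducible representation sends it to +I or -I (Schur).
So on each irreducible component the traces are pinned: tr(u) = 2*cos(pi*alpha/7) with 1 <= alpha <= 6, tr(v) = 2*cos(pi*beta/25) with 1 <= beta <= 24.
The two central values (-1)^alpha I and (-1)^beta I must be the same matrix, so alpha and beta share a parity.
count pairs: odd alpha (3 choices) x odd beta (12), plus even alpha (3) x even beta (12): 3*12 + 3*12 = 72.
Total: 72 irreducible-character components + 1 reducible (abelian) component = 73.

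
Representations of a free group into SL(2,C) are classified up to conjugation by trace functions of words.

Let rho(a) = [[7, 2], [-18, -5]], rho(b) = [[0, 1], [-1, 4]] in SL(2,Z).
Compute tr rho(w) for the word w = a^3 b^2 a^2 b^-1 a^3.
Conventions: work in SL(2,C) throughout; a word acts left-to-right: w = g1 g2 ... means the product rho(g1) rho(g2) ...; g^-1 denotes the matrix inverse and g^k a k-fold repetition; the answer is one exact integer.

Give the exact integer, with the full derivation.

rho(a) = [[7, 2], [-18, -5]]
... * rho(a) = [[7, 2], [-18, -5]]  ->  [[13, 4], [-36, -11]]
... * rho(a) = [[7, 2], [-18, -5]]  ->  [[19, 6], [-54, -17]]
... * rho(b) = [[0, 1], [-1, 4]]  ->  [[-6, 43], [17, -122]]
... * rho(b) = [[0, 1], [-1, 4]]  ->  [[-43, 166], [122, -471]]
... * rho(a) = [[7, 2], [-18, -5]]  ->  [[-3289, -916], [9332, 2599]]
... * rho(a) = [[7, 2], [-18, -5]]  ->  [[-6535, -1998], [18542, 5669]]
... * rho(b^-1) = [[4, -1], [1, 0]]  ->  [[-28138, 6535], [79837, -18542]]
... * rho(a) = [[7, 2], [-18, -5]]  ->  [[-314596, -88951], [892615, 252384]]
... * rho(a) = [[7, 2], [-18, -5]]  ->  [[-601054, -184437], [1705393, 523310]]
... * rho(a) = [[7, 2], [-18, -5]]  ->  [[-887512, -279923], [2518171, 794236]]
tr = -887512 + 794236 = -93276

-93276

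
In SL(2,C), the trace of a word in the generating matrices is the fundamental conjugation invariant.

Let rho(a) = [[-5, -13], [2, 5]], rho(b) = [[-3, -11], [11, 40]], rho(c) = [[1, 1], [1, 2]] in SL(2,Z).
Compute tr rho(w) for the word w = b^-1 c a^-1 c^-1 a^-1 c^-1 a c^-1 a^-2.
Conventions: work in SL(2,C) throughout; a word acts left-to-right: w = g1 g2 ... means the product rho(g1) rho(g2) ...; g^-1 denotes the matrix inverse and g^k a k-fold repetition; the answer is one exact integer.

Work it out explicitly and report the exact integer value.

rho(b^-1) = [[40, 11], [-11, -3]]
... * rho(c) = [[1, 1], [1, 2]]  ->  [[51, 62], [-14, -17]]
... * rho(a^-1) = [[5, 13], [-2, -5]]  ->  [[131, 353], [-36, -97]]
... * rho(c^-1) = [[2, -1], [-1, 1]]  ->  [[-91, 222], [25, -61]]
... * rho(a^-1) = [[5, 13], [-2, -5]]  ->  [[-899, -2293], [247, 630]]
... * rho(c^-1) = [[2, -1], [-1, 1]]  ->  [[495, -1394], [-136, 383]]
... * rho(a) = [[-5, -13], [2, 5]]  ->  [[-5263, -13405], [1446, 3683]]
... * rho(c^-1) = [[2, -1], [-1, 1]]  ->  [[2879, -8142], [-791, 2237]]
... * rho(a^-1) = [[5, 13], [-2, -5]]  ->  [[30679, 78137], [-8429, -21468]]
... * rho(a^-1) = [[5, 13], [-2, -5]]  ->  [[-2879, 8142], [791, -2237]]
tr = -2879 + -2237 = -5116

-5116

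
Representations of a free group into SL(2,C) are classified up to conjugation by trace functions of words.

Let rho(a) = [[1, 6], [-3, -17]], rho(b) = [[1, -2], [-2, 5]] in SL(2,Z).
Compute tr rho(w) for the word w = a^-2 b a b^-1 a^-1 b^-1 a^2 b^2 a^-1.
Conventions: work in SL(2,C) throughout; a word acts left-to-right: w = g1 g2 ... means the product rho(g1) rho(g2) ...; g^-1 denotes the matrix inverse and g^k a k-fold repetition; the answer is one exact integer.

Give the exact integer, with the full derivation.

rho(a^-1) = [[-17, -6], [3, 1]]
... * rho(a^-1) = [[-17, -6], [3, 1]]  ->  [[271, 96], [-48, -17]]
... * rho(b) = [[1, -2], [-2, 5]]  ->  [[79, -62], [-14, 11]]
... * rho(a) = [[1, 6], [-3, -17]]  ->  [[265, 1528], [-47, -271]]
... * rho(b^-1) = [[5, 2], [2, 1]]  ->  [[4381, 2058], [-777, -365]]
... * rho(a^-1) = [[-17, -6], [3, 1]]  ->  [[-68303, -24228], [12114, 4297]]
... * rho(b^-1) = [[5, 2], [2, 1]]  ->  [[-389971, -160834], [69164, 28525]]
... * rho(a) = [[1, 6], [-3, -17]]  ->  [[92531, 394352], [-16411, -69941]]
... * rho(a) = [[1, 6], [-3, -17]]  ->  [[-1090525, -6148798], [193412, 1090531]]
... * rho(b) = [[1, -2], [-2, 5]]  ->  [[11207071, -28562940], [-1987650, 5065831]]
... * rho(b) = [[1, -2], [-2, 5]]  ->  [[68332951, -165228842], [-12119312, 29304455]]
... * rho(a^-1) = [[-17, -6], [3, 1]]  ->  [[-1657346693, -575226548], [293941669, 102020327]]
tr = -1657346693 + 102020327 = -1555326366

-1555326366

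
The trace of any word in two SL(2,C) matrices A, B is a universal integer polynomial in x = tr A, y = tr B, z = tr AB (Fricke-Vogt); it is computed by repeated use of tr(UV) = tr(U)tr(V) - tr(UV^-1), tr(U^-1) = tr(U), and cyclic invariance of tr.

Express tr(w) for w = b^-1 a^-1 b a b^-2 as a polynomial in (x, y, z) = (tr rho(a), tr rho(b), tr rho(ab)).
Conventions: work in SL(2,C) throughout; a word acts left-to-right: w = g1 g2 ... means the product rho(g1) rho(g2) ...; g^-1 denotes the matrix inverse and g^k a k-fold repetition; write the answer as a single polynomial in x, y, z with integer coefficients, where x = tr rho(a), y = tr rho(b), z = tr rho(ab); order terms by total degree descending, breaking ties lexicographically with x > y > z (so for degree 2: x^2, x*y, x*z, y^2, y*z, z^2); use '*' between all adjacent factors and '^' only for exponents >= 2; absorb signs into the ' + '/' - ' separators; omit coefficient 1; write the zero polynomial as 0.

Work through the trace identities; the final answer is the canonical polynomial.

-x*y^3*z + x^2*y^2 + y^4 + y^2*z^2 + x*y*z - x^2 - 4*y^2 - z^2 + 2

tr(a b^-1) = tr(a)*tr(b) - tr(a b)  (eliminate b^-1) = x*y - z
tr(a b a) = tr(a)*tr(b a) - tr(b)  (reduce the a square) = x*z - y
tr(a b a b) = tr(a b)*tr(a b) - tr(1)  (split on a) = z^2 - 2
tr(a b a b^-1) = tr(a b a)*tr(b) - tr(a b a b)  (eliminate b^-1) = x*y*z - y^2 - z^2 + 2
tr(b a b^-2 a) = tr(a b a b^-1)*tr(b) - tr(a b a)  (eliminate b^-1) = x*y^2*z - y^3 - y*z^2 - x*z + 3*y
tr(a^-1 b a b^-2) = tr(b a b^-2)*tr(a) - tr(b a b^-2 a)  (eliminate a^-1) = -x*y^2*z + x^2*y + y^3 + y*z^2 - 3*y
tr(a^-1 b a b^-1) = tr(b a b^-1)*tr(a) - tr(b a b^-1 a)  (eliminate a^-1) = -x*y*z + x^2 + y^2 + z^2 - 2
tr(b^-1 a^-1 b a b^-2) = tr(a^-1 b a b^-2)*tr(b) - tr(a^-1 b a b^-1)  (eliminate b^-1) = -x*y^3*z + x^2*y^2 + y^4 + y^2*z^2 + x*y*z - x^2 - 4*y^2 - z^2 + 2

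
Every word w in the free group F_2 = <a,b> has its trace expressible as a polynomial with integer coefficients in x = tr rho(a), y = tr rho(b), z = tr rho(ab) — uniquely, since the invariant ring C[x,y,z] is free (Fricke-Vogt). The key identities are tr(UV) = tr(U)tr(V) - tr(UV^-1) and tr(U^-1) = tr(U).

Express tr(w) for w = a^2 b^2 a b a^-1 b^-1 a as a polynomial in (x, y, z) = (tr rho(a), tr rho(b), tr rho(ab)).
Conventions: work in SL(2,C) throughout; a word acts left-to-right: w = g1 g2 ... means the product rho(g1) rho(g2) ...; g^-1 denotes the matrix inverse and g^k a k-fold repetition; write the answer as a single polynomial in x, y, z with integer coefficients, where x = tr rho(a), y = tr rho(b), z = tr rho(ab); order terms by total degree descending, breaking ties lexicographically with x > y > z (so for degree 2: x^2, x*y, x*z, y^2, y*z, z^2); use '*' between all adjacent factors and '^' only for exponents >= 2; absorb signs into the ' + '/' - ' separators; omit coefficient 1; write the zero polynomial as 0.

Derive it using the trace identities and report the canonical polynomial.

tr(a b a) = tr(a) tr(b a) - tr(b)  (reduce the a square) = x*z - y
tr(b a^3) = tr(a) tr(a b a) - tr(a b)  (reduce the a square) = x^2*z - x*y - z
tr(a^4 b) = tr(a) tr(b a^3) - tr(b a^2)  (reduce the a square) = x^3*z - x^2*y - 2*x*z + y
tr(a^2) = tr(a) tr(a) - tr(1)  (reduce the a square) = x^2 - 2
tr(a^3) = tr(a) tr(a^2) - tr(a)  (reduce the a square) = x^3 - 3*x
tr(a^4) = tr(a) tr(a^3) - tr(a^2)  (reduce the a square) = x^4 - 4*x^2 + 2
tr(a^3 b^2 a) = tr(b) tr(a^4 b) - tr(a^4)  (reduce the b square) = x^3*y*z - x^4 - x^2*y^2 - 2*x*y*z + 4*x^2 + y^2 - 2
tr(b a b a) = tr(b a) tr(b a) - tr(1)  (split on b) = z^2 - 2
tr(b a b) = tr(b) tr(a b) - tr(a)  (reduce the b square) = y*z - x
tr(b a b a^2) = tr(a) tr(b a b a) - tr(b a b)  (reduce the a square) = x*z^2 - y*z - x
tr(a b a^3 b) = tr(a) tr(b a b a^2) - tr(b a b a)  (reduce the a square) = x^2*z^2 - x*y*z - x^2 - z^2 + 2
tr(b^2 a b a^3) = tr(b) tr(a b a^3 b) - tr(a b a^3)  (reduce the b square) = x^2*y*z^2 - x^3*z - x*y^2*z - y*z^2 + 2*x*z + y
tr(b^2 a b a) = tr(b) tr(a b a b) - tr(a b a)  (reduce the b square) = y*z^2 - x*z - y
tr(b^2 a b) = tr(b) tr(b a b) - tr(b a)  (reduce the b square) = y^2*z - x*y - z
tr(b^2 a b a^2) = tr(a) tr(b^2 a b a) - tr(b^2 a b)  (reduce the a square) = x*y*z^2 - x^2*z - y^2*z + z
tr(a^3 b^2 a b a) = tr(a) tr(b^2 a b a^3) - tr(b^2 a b a^2)  (reduce the a square) = x^3*y*z^2 - x^4*z - x^2*y^2*z - 2*x*y*z^2 + 3*x^2*z + y^2*z + x*y - z
tr(b a b a b a) = tr(b a) tr(b a b a) - tr(b^-1 a^-1)  (split on b) = z^3 - 3*z
tr(b a b a b a^2) = tr(a) tr(b a b a b a) - tr(b a b a b)  (reduce the a square) = x*z^3 - y*z^2 - 2*x*z + y
tr(a b a b a^3 b) = tr(a) tr(b a b a b a^2) - tr(b a b a b a)  (reduce the a square) = x^2*z^3 - x*y*z^2 - 2*x^2*z - z^3 + x*y + 3*z
tr(a b a b a^3) = tr(a) tr(a^2 b a b a) - tr(a^2 b a b)  (reduce the a square) = x^3*z^2 - x^2*y*z - x^3 - 2*x*z^2 + y*z + 3*x
tr(a^3 b^2 a b a b) = tr(b) tr(a b a b a^3 b) - tr(a b a b a^3)  (reduce the b square) = x^2*y*z^3 - x^3*z^2 - x*y^2*z^2 - x^2*y*z - y*z^3 + x^3 + x*y^2 + 2*x*z^2 + 2*y*z - 3*x
tr(b^-1 a^3 b^2 a b a) = tr(a^3 b^2 a b a) tr(b) - tr(a^3 b^2 a b a b)  (eliminate b^-1) = x^3*y^2*z^2 - x^4*y*z - x^2*y^3*z - x^2*y*z^3 + x^3*z^2 - x*y^2*z^2 + 4*x^2*y*z + y^3*z + y*z^3 - x^3 - 2*x*z^2 - 3*y*z + 3*x
tr(a^2 b^2 a b a^-1 b^-1 a) = tr(b^-1 a^3 b^2 a b) tr(a) - tr(b^-1 a^3 b^2 a b a)  (eliminate a^-1) = -x^3*y^2*z^2 + 2*x^4*y*z + x^2*y^3*z + x^2*y*z^3 - x^5 - x^3*y^2 - x^3*z^2 + x*y^2*z^2 - 6*x^2*y*z - y^3*z - y*z^3 + 5*x^3 + x*y^2 + 2*x*z^2 + 3*y*z - 5*x

-x^3*y^2*z^2 + 2*x^4*y*z + x^2*y^3*z + x^2*y*z^3 - x^5 - x^3*y^2 - x^3*z^2 + x*y^2*z^2 - 6*x^2*y*z - y^3*z - y*z^3 + 5*x^3 + x*y^2 + 2*x*z^2 + 3*y*z - 5*x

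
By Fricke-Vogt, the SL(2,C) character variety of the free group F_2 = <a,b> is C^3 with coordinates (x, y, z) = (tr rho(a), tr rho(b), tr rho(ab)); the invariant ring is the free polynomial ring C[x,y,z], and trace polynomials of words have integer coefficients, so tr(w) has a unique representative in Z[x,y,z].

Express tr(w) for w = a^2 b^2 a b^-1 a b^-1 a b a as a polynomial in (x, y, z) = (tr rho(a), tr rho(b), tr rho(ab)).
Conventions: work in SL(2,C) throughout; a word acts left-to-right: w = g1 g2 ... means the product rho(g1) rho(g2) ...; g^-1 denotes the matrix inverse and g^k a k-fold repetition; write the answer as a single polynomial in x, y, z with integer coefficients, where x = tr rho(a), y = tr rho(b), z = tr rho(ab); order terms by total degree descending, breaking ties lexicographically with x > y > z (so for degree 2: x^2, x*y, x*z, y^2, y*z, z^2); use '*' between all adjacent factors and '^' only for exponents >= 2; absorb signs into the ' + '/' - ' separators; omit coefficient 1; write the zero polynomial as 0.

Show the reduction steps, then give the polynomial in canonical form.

x^4*y^3*z^2 - x^5*y^2*z - 2*x^3*y^4*z - 2*x^3*y^2*z^3 + x^4*y^3 + 2*x^4*y*z^2 + x^2*y^5 + 2*x^2*y^3*z^2 + x^2*y*z^4 + 3*x^3*y^2*z - x^3*z^3 + x*y^2*z^3 - x^4*y - 4*x^2*y^3 - 7*x^2*y*z^2 - y^3*z^2 - y*z^4 + 2*x^3*z + 2*x*y^2*z + 2*x*z^3 + 3*x^2*y + 4*y*z^2 - 5*x*z - y

trace(b a b a) = trace(a b) * trace(a b) - trace(1)   [split at repeated a] = z^2 - 2
trace(b a b) = trace(b) * trace(a b) - trace(a) = y*z - x
trace(a^2 b a b) = trace(a) * trace(b a b a) - trace(b a b) = x*z^2 - y*z - x
use: trace(b a^2) = trace(a) * trace(b a) - trace(b) = x*z - y
trace(a^2 b a) = trace(a) * trace(b a^2) - trace(b a) = x^2*z - x*y - z
use: trace(a b a b^2 a) = trace(b) * trace(a^2 b a b) - trace(a^2 b a) = x*y*z^2 - x^2*z - y^2*z + z
apply: trace(a b a b^2) = trace(b) * trace(a b a b) - trace(a b a) = y*z^2 - x*z - y
trace(b^2 a^3 b a) = trace(a) * trace(a b a b^2 a) - trace(a b a b^2) = x^2*y*z^2 - x^3*z - x*y^2*z - y*z^2 + 2*x*z + y
trace(b^3 a) = trace(b) * trace(a b^2) - trace(a b) = y^2*z - x*y - z
apply: trace(b^2) = trace(b) * trace(b) - trace(1) = y^2 - 2
trace(b^3) = trace(b) * trace(b^2) - trace(b) = y^3 - 3*y
trace(b^3 a^2) = trace(a) * trace(b^3 a) - trace(b^3) = x*y^2*z - x^2*y - y^3 - x*z + 3*y
apply: trace(b^2 a^3 b) = trace(a) * trace(b^3 a^2) - trace(b^3 a) = x^2*y^2*z - x^3*y - x*y^3 - x^2*z - y^2*z + 4*x*y + z
use: trace(b^2 a^3 b a^2) = trace(a) * trace(b^2 a^3 b a) - trace(b^2 a^3 b) = x^3*y*z^2 - x^4*z - 2*x^2*y^2*z + x^3*y + x*y^3 - x*y*z^2 + 3*x^2*z + y^2*z - 3*x*y - z
apply: trace(a^2 b a^3 b^2 a) = trace(a) * trace(b^2 a^3 b a^2) - trace(b^2 a^3 b a) = x^4*y*z^2 - x^5*z - 2*x^3*y^2*z + x^4*y + x^2*y^3 - 2*x^2*y*z^2 + 4*x^3*z + 2*x*y^2*z - 3*x^2*y + y*z^2 - 3*x*z - y
use: trace(b a b a b a) = trace(a b) * trace(a b a b) - trace(a^-1 b^-1)   [split at repeated a] = z^3 - 3*z
trace(a b a b a^2 b) = trace(a) * trace(b a b a b a) - trace(b a b a b) = x*z^3 - y*z^2 - 2*x*z + y
trace(a b a b a^2) = trace(a) * trace(b a b a^2) - trace(b a b a) = x^2*z^2 - x*y*z - x^2 - z^2 + 2
trace(a b^2 a b a b a) = trace(b) * trace(a b a b a^2 b) - trace(a b a b a^2) = x*y*z^3 - x^2*z^2 - y^2*z^2 - x*y*z + x^2 + y^2 + z^2 - 2
use: trace(a b^2 a b a b) = trace(b) * trace(a b a b a b) - trace(a b a b a) = y*z^3 - x*z^2 - 2*y*z + x
apply: trace(b a^3 b^2 a b a) = trace(a) * trace(a b^2 a b a b a) - trace(a b^2 a b a b) = x^2*y*z^3 - x^3*z^2 - x*y^2*z^2 - x^2*y*z - y*z^3 + x^3 + x*y^2 + 2*x*z^2 + 2*y*z - 3*x
use: trace(a b^2 a) = trace(a) * trace(b^2 a) - trace(b^2) = x*y*z - x^2 - y^2 + 2
trace(b^2 a b^2 a) = trace(b) * trace(a b^2 a b) - trace(a b^2 a) = y^2*z^2 - 2*x*y*z + x^2 - 2
apply: trace(b^2 a b^2) = trace(b) * trace(a b^3) - trace(a b^2) = y^3*z - x*y^2 - 2*y*z + x
trace(b^2 a b^2 a^2) = trace(a) * trace(b^2 a b^2 a) - trace(b^2 a b^2) = x*y^2*z^2 - 2*x^2*y*z - y^3*z + x^3 + x*y^2 + 2*y*z - 3*x
apply: trace(b a^3 b^2 a b) = trace(a) * trace(b^2 a b^2 a^2) - trace(b^2 a b^2 a) = x^2*y^2*z^2 - 2*x^3*y*z - x*y^3*z + x^4 + x^2*y^2 - y^2*z^2 + 4*x*y*z - 4*x^2 + 2
apply: trace(a^2 b a^3 b^2 a b) = trace(a) * trace(b a^3 b^2 a b a) - trace(b a^3 b^2 a b) = x^3*y*z^3 - x^4*z^2 - 2*x^2*y^2*z^2 + x^3*y*z + x*y^3*z - x*y*z^3 + 2*x^2*z^2 + y^2*z^2 - 2*x*y*z + x^2 - 2
apply: trace(a b a^3 b^2 a b^-1 a) = trace(a^2 b a^3 b^2 a) * trace(b) - trace(a^2 b a^3 b^2 a b) = x^4*y^2*z^2 - x^5*y*z - 2*x^3*y^3*z - x^3*y*z^3 + x^4*y^2 + x^4*z^2 + x^2*y^4 + 3*x^3*y*z + x*y^3*z + x*y*z^3 - 3*x^2*y^2 - 2*x^2*z^2 - x*y*z - x^2 - y^2 + 2
apply: trace(b^3 a b a) = trace(b) * trace(b a b a b) - trace(b a b a) = y^2*z^2 - x*y*z - y^2 - z^2 + 2
trace(b^3 a b a^2) = trace(a) * trace(b^3 a b a) - trace(b^3 a b) = x*y^2*z^2 - x^2*y*z - y^3*z - x*z^2 + 2*y*z + x
trace(b a b a^3 b^2) = trace(a) * trace(b^3 a b a^2) - trace(b^3 a b a) = x^2*y^2*z^2 - x^3*y*z - x*y^3*z - x^2*z^2 - y^2*z^2 + 3*x*y*z + x^2 + y^2 + z^2 - 2
use: trace(a b a b a^3 b^2 a) = trace(a) * trace(b a b a^3 b^2 a) - trace(b a b a^3 b^2) = x^3*y*z^3 - x^4*z^2 - 2*x^2*y^2*z^2 + x*y^3*z - x*y*z^3 + x^4 + x^2*y^2 + 3*x^2*z^2 + y^2*z^2 - x*y*z - 4*x^2 - y^2 - z^2 + 2
use: trace(a b a b a b a b) = trace(b a) * trace(b a b a b a) - trace(b^-1 a^-1 b^-1 a^-1)   [split at repeated b] = z^4 - 4*z^2 + 2
trace(b^2 a b a b a b a) = trace(b) * trace(a b a b a b a b) - trace(a b a b a b a) = y*z^4 - x*z^3 - 3*y*z^2 + 2*x*z + y
apply: trace(b^2 a b a b a b) = trace(b) * trace(a b a b a b^2) - trace(a b a b a b) = y^2*z^3 - x*y*z^2 - 2*y^2*z - z^3 + x*y + 3*z
trace(a b^2 a b a b a b a) = trace(a) * trace(b^2 a b a b a b a) - trace(b^2 a b a b a b) = x*y*z^4 - x^2*z^3 - y^2*z^3 - 2*x*y*z^2 + 2*x^2*z + 2*y^2*z + z^3 - 3*z
trace(a b a b a^3 b^2 a b) = trace(a) * trace(a b^2 a b a b a b a) - trace(a b^2 a b a b a b) = x^2*y*z^4 - x^3*z^3 - x*y^2*z^3 - 2*x^2*y*z^2 - y*z^4 + 2*x^3*z + 2*x*y^2*z + 2*x*z^3 + 3*y*z^2 - 5*x*z - y
trace(a b a^3 b^2 a b^-1 a b) = trace(a b a b a^3 b^2 a) * trace(b) - trace(a b a b a^3 b^2 a b) = x^3*y^2*z^3 - x^4*y*z^2 - 2*x^2*y^3*z^2 - x^2*y*z^4 + x^3*z^3 + x*y^4*z + x^4*y + x^2*y^3 + 5*x^2*y*z^2 + y^3*z^2 + y*z^4 - 2*x^3*z - 3*x*y^2*z - 2*x*z^3 - 4*x^2*y - y^3 - 4*y*z^2 + 5*x*z + 3*y
trace(a^2 b^2 a b^-1 a b^-1 a b a) = trace(a b a^3 b^2 a b^-1 a) * trace(b) - trace(a b a^3 b^2 a b^-1 a b) = x^4*y^3*z^2 - x^5*y^2*z - 2*x^3*y^4*z - 2*x^3*y^2*z^3 + x^4*y^3 + 2*x^4*y*z^2 + x^2*y^5 + 2*x^2*y^3*z^2 + x^2*y*z^4 + 3*x^3*y^2*z - x^3*z^3 + x*y^2*z^3 - x^4*y - 4*x^2*y^3 - 7*x^2*y*z^2 - y^3*z^2 - y*z^4 + 2*x^3*z + 2*x*y^2*z + 2*x*z^3 + 3*x^2*y + 4*y*z^2 - 5*x*z - y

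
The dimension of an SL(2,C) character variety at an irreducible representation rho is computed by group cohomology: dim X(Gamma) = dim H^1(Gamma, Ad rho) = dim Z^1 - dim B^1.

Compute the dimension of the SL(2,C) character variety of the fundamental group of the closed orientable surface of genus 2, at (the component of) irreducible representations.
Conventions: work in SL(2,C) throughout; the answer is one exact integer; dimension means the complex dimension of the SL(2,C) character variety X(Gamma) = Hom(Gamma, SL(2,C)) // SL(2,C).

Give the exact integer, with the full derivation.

The genus-2 surface group: 2g = 4 generators, one relator prod [a_i, b_i].
Unconstrained cocycle data is one sl_2 vector per generator (12 dimensions), cut by the relator condition d_2(z) = 0.
d_2 is surjective at irreducible rho (its cokernel H^2 is dual to H^0 = 0), so dim Z^1 = 12 - 3 = 9.
As always at irreducible rho, dim B^1 = 3.
dim H^1 = 9 - 3 = 6 = dim X.

6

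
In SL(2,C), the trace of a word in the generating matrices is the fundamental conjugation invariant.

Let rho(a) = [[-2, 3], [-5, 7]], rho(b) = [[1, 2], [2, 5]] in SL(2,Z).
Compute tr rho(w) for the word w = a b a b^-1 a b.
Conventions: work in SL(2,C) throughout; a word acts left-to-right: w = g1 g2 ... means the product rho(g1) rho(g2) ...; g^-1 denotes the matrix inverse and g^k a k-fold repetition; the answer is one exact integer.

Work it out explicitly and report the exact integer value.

-146

rho(a) = [[-2, 3], [-5, 7]]
... * rho(b) = [[1, 2], [2, 5]]  ->  [[4, 11], [9, 25]]
... * rho(a) = [[-2, 3], [-5, 7]]  ->  [[-63, 89], [-143, 202]]
... * rho(b^-1) = [[5, -2], [-2, 1]]  ->  [[-493, 215], [-1119, 488]]
... * rho(a) = [[-2, 3], [-5, 7]]  ->  [[-89, 26], [-202, 59]]
... * rho(b) = [[1, 2], [2, 5]]  ->  [[-37, -48], [-84, -109]]
tr = -37 + -109 = -146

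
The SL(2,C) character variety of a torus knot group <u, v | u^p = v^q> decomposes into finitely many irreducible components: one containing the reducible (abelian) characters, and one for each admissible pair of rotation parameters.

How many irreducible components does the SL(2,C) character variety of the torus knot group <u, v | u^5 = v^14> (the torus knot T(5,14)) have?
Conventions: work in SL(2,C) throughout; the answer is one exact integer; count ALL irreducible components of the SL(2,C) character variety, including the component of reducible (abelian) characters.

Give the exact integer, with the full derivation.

In the torus knot group T(5,14), u^5 = v^14 is central, so an irreducible representation sends it to +I or -I (Schur).
On an irreducible component, tr(u) is locked at 2*cos(pi*alpha/5) for some alpha in 1..4, and tr(v) at 2*cos(pi*beta/14) for some beta in 1..13.
u^5 = (-1)^alpha I and v^14 = (-1)^beta I must agree, so alpha and beta have equal parity.
Enumerate parity-matched pairs: 2*7 odd-odd plus 2*6 even-even gives 26.
components with irreducible characters: 26; plus the single component of reducible (abelian) characters: total 27.

27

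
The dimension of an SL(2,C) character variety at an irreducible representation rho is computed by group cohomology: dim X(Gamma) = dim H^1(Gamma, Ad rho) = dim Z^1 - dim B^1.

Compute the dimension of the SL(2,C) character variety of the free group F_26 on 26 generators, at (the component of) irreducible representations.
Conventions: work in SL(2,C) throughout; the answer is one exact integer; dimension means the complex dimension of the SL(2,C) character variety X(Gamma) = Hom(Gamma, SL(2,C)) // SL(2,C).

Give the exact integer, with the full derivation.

The free group F_26: 26 generators, no relators.
So Z^1 = (sl_2)^26 in full: dim Z^1 = 78.
At an irreducible rho the centralizer of the image in sl_2 is 0, so the coboundary map sl_2 -> Z^1 is injective: dim B^1 = 3.
dim H^1 = 78 - 3 = 75, which is dim X.

75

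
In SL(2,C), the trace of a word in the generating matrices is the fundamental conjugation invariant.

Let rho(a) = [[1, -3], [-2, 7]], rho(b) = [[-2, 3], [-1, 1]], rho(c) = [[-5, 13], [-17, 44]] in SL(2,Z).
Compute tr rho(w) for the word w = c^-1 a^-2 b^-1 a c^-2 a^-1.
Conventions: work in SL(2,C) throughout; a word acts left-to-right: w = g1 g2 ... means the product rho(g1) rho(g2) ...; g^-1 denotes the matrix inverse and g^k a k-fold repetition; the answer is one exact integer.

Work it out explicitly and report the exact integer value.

-83813011

rho(c^-1) = [[44, -13], [17, -5]]
... * rho(a^-1) = [[7, 3], [2, 1]]  ->  [[282, 119], [109, 46]]
... * rho(a^-1) = [[7, 3], [2, 1]]  ->  [[2212, 965], [855, 373]]
... * rho(b^-1) = [[1, -3], [1, -2]]  ->  [[3177, -8566], [1228, -3311]]
... * rho(a) = [[1, -3], [-2, 7]]  ->  [[20309, -69493], [7850, -26861]]
... * rho(c^-1) = [[44, -13], [17, -5]]  ->  [[-287785, 83448], [-111237, 32255]]
... * rho(c^-1) = [[44, -13], [17, -5]]  ->  [[-11243924, 3323965], [-4346093, 1284806]]
... * rho(a^-1) = [[7, 3], [2, 1]]  ->  [[-72059538, -30407807], [-27853039, -11753473]]
tr = -72059538 + -11753473 = -83813011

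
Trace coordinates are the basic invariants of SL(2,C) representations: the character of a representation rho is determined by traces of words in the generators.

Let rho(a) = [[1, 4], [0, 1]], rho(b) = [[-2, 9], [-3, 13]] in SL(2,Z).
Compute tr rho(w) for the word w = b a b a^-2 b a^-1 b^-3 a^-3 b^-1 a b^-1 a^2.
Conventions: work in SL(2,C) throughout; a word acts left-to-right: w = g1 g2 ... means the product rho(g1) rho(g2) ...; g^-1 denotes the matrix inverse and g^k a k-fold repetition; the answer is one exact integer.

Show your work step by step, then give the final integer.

rho(b) = [[-2, 9], [-3, 13]]
... * rho(a) = [[1, 4], [0, 1]]  ->  [[-2, 1], [-3, 1]]
... * rho(b) = [[-2, 9], [-3, 13]]  ->  [[1, -5], [3, -14]]
... * rho(a^-1) = [[1, -4], [0, 1]]  ->  [[1, -9], [3, -26]]
... * rho(a^-1) = [[1, -4], [0, 1]]  ->  [[1, -13], [3, -38]]
... * rho(b) = [[-2, 9], [-3, 13]]  ->  [[37, -160], [108, -467]]
... * rho(a^-1) = [[1, -4], [0, 1]]  ->  [[37, -308], [108, -899]]
... * rho(b^-1) = [[13, -9], [3, -2]]  ->  [[-443, 283], [-1293, 826]]
... * rho(b^-1) = [[13, -9], [3, -2]]  ->  [[-4910, 3421], [-14331, 9985]]
... * rho(b^-1) = [[13, -9], [3, -2]]  ->  [[-53567, 37348], [-156348, 109009]]
... * rho(a^-1) = [[1, -4], [0, 1]]  ->  [[-53567, 251616], [-156348, 734401]]
... * rho(a^-1) = [[1, -4], [0, 1]]  ->  [[-53567, 465884], [-156348, 1359793]]
... * rho(a^-1) = [[1, -4], [0, 1]]  ->  [[-53567, 680152], [-156348, 1985185]]
... * rho(b^-1) = [[13, -9], [3, -2]]  ->  [[1344085, -878201], [3923031, -2563238]]
... * rho(a) = [[1, 4], [0, 1]]  ->  [[1344085, 4498139], [3923031, 13128886]]
... * rho(b^-1) = [[13, -9], [3, -2]]  ->  [[30967522, -21093043], [90386061, -61565051]]
... * rho(a) = [[1, 4], [0, 1]]  ->  [[30967522, 102777045], [90386061, 299979193]]
... * rho(a) = [[1, 4], [0, 1]]  ->  [[30967522, 226647133], [90386061, 661523437]]
tr = 30967522 + 661523437 = 692490959

692490959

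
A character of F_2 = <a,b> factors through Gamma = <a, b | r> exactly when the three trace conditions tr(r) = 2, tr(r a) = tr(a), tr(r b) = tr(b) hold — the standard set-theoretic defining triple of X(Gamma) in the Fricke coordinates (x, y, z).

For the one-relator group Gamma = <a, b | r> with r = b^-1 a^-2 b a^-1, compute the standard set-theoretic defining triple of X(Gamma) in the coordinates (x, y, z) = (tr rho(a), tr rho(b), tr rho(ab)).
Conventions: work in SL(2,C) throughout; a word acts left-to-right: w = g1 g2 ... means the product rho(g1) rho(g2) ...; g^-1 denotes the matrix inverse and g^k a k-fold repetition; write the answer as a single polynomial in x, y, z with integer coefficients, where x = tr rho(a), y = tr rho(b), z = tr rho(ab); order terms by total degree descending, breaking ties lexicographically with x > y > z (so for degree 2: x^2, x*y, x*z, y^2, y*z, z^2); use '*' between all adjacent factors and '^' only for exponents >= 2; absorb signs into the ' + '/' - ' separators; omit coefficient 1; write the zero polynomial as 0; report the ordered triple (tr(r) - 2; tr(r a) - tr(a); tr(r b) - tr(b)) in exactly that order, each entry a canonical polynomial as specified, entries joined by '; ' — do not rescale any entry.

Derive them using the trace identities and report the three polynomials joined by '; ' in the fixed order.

next, trace(a^-1 b) = trace(b) * trace(a) - trace(b a)  (eliminate a^-1) = x*y - z
next, trace(b a^-2) = trace(a^-1 b) * trace(a) - trace(a^-1 b a)  (eliminate a^-1) = x^2*y - x*z - y
trace(a^-2 b a^-1) = trace(b a^-2) * trace(a) - trace(b a^-1)  (eliminate a^-1) = x^3*y - x^2*z - 2*x*y + z
trace(b^2) = trace(b) * trace(b) - trace(1)  (reduce the b square) = y^2 - 2
trace(b^2 a) = trace(b) * trace(a b) - trace(a)  (reduce the b square) = y*z - x
trace(b a^-1 b) = trace(b^2) * trace(a) - trace(b^2 a)  (eliminate a^-1) = x*y^2 - y*z - x
trace(b a b a) = trace(a b) * trace(a b) - trace(1)  (split on a) = z^2 - 2
trace(b a^-1 b a) = trace(b a b) * trace(a) - trace(b a b a)  (eliminate a^-1) = x*y*z - x^2 - z^2 + 2
and trace(b a^-1 b a^-1) = trace(b a^-1 b) * trace(a) - trace(b a^-1 b a)  (eliminate a^-1) = x^2*y^2 - 2*x*y*z + z^2 - 2
trace(a^-2 b a^-1 b) = trace(b a^-1 b a^-1) * trace(a) - trace(b a^-1 b)  (eliminate a^-1) = x^3*y^2 - 2*x^2*y*z - x*y^2 + x*z^2 + y*z - x
trace(b^-1 a^-2 b a^-1) = trace(a^-2 b a^-1) * trace(b) - trace(a^-2 b a^-1 b)  (eliminate b^-1) = x^2*y*z - x*y^2 - x*z^2 + x
next, trace(a^-2) = trace(a^-1) * trace(a) - trace(1)  (eliminate a^-1) = x^2 - 2
assemble the triple (trace(r) - 2; trace(r a) - x; trace(r b) - y)

x^2*y*z - x*y^2 - x*z^2 + x - 2; x^2 - x - 2; x^3*y - x^2*z - 2*x*y - y + z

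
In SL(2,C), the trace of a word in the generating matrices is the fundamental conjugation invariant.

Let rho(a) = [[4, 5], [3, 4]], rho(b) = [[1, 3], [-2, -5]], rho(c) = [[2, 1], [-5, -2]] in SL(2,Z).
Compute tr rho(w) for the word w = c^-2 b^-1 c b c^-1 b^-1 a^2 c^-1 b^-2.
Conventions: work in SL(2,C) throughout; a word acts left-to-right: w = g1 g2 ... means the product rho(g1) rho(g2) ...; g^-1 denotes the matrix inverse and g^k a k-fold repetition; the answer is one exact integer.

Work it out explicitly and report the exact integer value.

498814

rho(c^-1) = [[-2, -1], [5, 2]]
... * rho(c^-1) = [[-2, -1], [5, 2]]  ->  [[-1, 0], [0, -1]]
... * rho(b^-1) = [[-5, -3], [2, 1]]  ->  [[5, 3], [-2, -1]]
... * rho(c) = [[2, 1], [-5, -2]]  ->  [[-5, -1], [1, 0]]
... * rho(b) = [[1, 3], [-2, -5]]  ->  [[-3, -10], [1, 3]]
... * rho(c^-1) = [[-2, -1], [5, 2]]  ->  [[-44, -17], [13, 5]]
... * rho(b^-1) = [[-5, -3], [2, 1]]  ->  [[186, 115], [-55, -34]]
... * rho(a) = [[4, 5], [3, 4]]  ->  [[1089, 1390], [-322, -411]]
... * rho(a) = [[4, 5], [3, 4]]  ->  [[8526, 11005], [-2521, -3254]]
... * rho(c^-1) = [[-2, -1], [5, 2]]  ->  [[37973, 13484], [-11228, -3987]]
... * rho(b^-1) = [[-5, -3], [2, 1]]  ->  [[-162897, -100435], [48166, 29697]]
... * rho(b^-1) = [[-5, -3], [2, 1]]  ->  [[613615, 388256], [-181436, -114801]]
tr = 613615 + -114801 = 498814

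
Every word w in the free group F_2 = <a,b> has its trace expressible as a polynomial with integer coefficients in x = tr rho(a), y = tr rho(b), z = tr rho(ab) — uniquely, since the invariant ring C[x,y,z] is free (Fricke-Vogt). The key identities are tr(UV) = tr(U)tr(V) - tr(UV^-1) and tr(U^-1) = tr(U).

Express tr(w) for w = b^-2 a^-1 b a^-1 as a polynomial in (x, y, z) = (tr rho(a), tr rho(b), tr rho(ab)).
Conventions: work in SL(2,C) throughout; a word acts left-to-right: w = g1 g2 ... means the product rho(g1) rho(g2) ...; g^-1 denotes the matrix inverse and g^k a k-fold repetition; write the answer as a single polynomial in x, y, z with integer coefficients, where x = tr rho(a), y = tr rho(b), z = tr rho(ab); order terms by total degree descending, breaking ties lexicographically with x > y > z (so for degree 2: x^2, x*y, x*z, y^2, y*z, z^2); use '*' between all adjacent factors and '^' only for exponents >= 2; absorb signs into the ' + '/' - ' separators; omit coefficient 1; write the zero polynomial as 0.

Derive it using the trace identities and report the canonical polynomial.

tr(b^-1) = tr(b) = y
and tr(b^-1 a) = tr(a) tr(b) - tr(a b)   [inverse elimination on b] = x*y - z
next, tr(b^-1 a^-1) = tr(b^-1) tr(a) - tr(b^-1 a)   [inverse elimination on a] = z
tr(a b a) = tr(a) tr(b a) - tr(b)   [square of a] = x*z - y
next, tr(a b a b) = tr(a b) tr(a b) - tr(1)   [split at a repeated a] = z^2 - 2
tr(b a b^-1 a) = tr(a b a) tr(b) - tr(a b a b)   [inverse elimination on b] = x*y*z - y^2 - z^2 + 2
next, tr(a^-1 b a b^-1) = tr(b a b^-1) tr(a) - tr(b a b^-1 a)   [inverse elimination on a] = -x*y*z + x^2 + y^2 + z^2 - 2
and tr(b^-2 a^-1 b a) = tr(a^-1 b a b^-1) tr(b) - tr(a^-1 b a)   [inverse elimination on b] = -x*y^2*z + x^2*y + y^3 + y*z^2 - 3*y
and tr(b^-2 a^-1 b a^-1) = tr(b^-2 a^-1 b) tr(a) - tr(b^-2 a^-1 b a)   [inverse elimination on a] = x*y^2*z - x^2*y - y^3 - y*z^2 + x*z + 3*y

x*y^2*z - x^2*y - y^3 - y*z^2 + x*z + 3*y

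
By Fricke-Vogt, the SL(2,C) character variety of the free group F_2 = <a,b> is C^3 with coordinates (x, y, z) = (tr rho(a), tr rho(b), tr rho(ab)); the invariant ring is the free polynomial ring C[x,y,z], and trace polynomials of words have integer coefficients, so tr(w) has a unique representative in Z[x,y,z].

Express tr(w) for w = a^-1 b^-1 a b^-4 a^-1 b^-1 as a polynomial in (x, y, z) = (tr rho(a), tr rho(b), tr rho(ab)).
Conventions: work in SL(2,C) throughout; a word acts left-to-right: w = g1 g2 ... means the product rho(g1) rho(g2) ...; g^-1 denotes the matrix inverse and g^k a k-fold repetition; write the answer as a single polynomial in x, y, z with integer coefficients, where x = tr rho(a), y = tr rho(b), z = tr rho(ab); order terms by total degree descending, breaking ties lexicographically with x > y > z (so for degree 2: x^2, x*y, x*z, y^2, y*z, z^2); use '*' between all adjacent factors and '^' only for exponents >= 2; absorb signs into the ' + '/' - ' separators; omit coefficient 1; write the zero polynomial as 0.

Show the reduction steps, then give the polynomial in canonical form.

trace(b^-1) = trace(b) = y
trace(b^-1 a) = trace(a) * trace(b) - trace(a b)  (eliminate b^-1) = x*y - z
and trace(b^-1 a^-1) = trace(b^-1) * trace(a) - trace(b^-1 a)  (eliminate a^-1) = z
next, trace(b^-1 a^-1 b^-1) = trace(b^-1 a^-1) * trace(b) - trace(b^-1 a^-1 b)  (eliminate b^-1) = y*z - x
trace(a b a) = trace(a) * trace(b a) - trace(b)  (reduce the a square) = x*z - y
trace(a b a b) = trace(a b) * trace(a b) - trace(1)  (split on a) = z^2 - 2
and trace(a b a b^-1) = trace(a b a) * trace(b) - trace(a b a b)  (eliminate b^-1) = x*y*z - y^2 - z^2 + 2
trace(b a b^-2 a) = trace(a b a b^-1) * trace(b) - trace(a b a)  (eliminate b^-1) = x*y^2*z - y^3 - y*z^2 - x*z + 3*y
trace(b^-1 a^-1 b a b^-1) = trace(b a b^-2) * trace(a) - trace(b a b^-2 a)  (eliminate a^-1) = -x*y^2*z + x^2*y + y^3 + y*z^2 - 3*y
next, trace(a^2) = trace(a) * trace(a) - trace(1)  (reduce the a square) = x^2 - 2
trace(b a^2 b) = trace(b) * trace(a^2 b) - trace(a^2)  (reduce the b square) = x*y*z - x^2 - y^2 + 2
and trace(b a^2 b a) = trace(a) * trace(b a b a) - trace(b a b)  (reduce the a square) = x*z^2 - y*z - x
trace(a^-1 b a^2 b) = trace(b a^2 b) * trace(a) - trace(b a^2 b a)  (eliminate a^-1) = x^2*y*z - x^3 - x*y^2 - x*z^2 + y*z + 3*x
trace(a b^-1 a^-1 b a) = trace(a^-1 b a^2) * trace(b) - trace(a^-1 b a^2 b)  (eliminate b^-1) = -x^2*y*z + x^3 + x*y^2 + x*z^2 - 3*x
trace(a b a b a b) = trace(a b) * trace(a b a b) - trace(a^-1 b^-1)  (split on a) = z^3 - 3*z
trace(b a b a b^-1 a) = trace(a b a b a) * trace(b) - trace(a b a b a b)  (eliminate b^-1) = x*y*z^2 - y^2*z - z^3 - x*y + 3*z
trace(a b^-1 a^-1 b a b) = trace(b a b a b^-1) * trace(a) - trace(b a b a b^-1 a)  (eliminate a^-1) = -x*y*z^2 + x^2*z + y^2*z + z^3 - 3*z
trace(b^-1 a^-1 b a b^-1 a) = trace(a b^-1 a^-1 b a) * trace(b) - trace(a b^-1 a^-1 b a b)  (eliminate b^-1) = -x^2*y^2*z + x^3*y + x*y^3 + 2*x*y*z^2 - x^2*z - y^2*z - z^3 - 3*x*y + 3*z
next, trace(a b^-1 a^-1 b^-1 a^-1 b) = trace(b^-1 a^-1 b a b^-1) * trace(a) - trace(b^-1 a^-1 b a b^-1 a)  (eliminate a^-1) = -x*y*z^2 + x^2*z + y^2*z + z^3 - 3*z
and trace(a^-1 b^-1 a^-1 b^-1 a b^-1) = trace(a b^-1 a^-1 b^-1 a^-1) * trace(b) - trace(a b^-1 a^-1 b^-1 a^-1 b)  (eliminate b^-1) = x*y*z^2 - x^2*z - z^3 - x*y + 3*z
trace(a^-1 b^-1 a^-1 b^-1 a b^-2) = trace(a^-1 b^-1 a^-1 b^-1 a b^-1) * trace(b) - trace(a^-1 b^-1 a^-1 b^-1 a)  (eliminate b^-1) = x*y^2*z^2 - x^2*y*z - y*z^3 - x*y^2 + 2*y*z + x
next, trace(b^-3 a^-1 b^-1 a^-1 b^-1 a) = trace(a^-1 b^-1 a^-1 b^-1 a b^-2) * trace(b) - trace(a^-1 b^-1 a^-1 b^-1 a b^-1)  (eliminate b^-1) = x*y^3*z^2 - x^2*y^2*z - y^2*z^3 - x*y^3 - x*y*z^2 + x^2*z + 2*y^2*z + z^3 + 2*x*y - 3*z
and trace(a^-1 b^-1 a b^-4 a^-1 b^-1) = trace(b^-3 a^-1 b^-1 a^-1 b^-1 a) * trace(b) - trace(b^-3 a^-1 b^-1 a^-1 b^-1 a b)  (eliminate b^-1) = x*y^4*z^2 - x^2*y^3*z - y^3*z^3 - x*y^4 - 2*x*y^2*z^2 + 2*x^2*y*z + 2*y^3*z + 2*y*z^3 + 3*x*y^2 - 5*y*z - x

x*y^4*z^2 - x^2*y^3*z - y^3*z^3 - x*y^4 - 2*x*y^2*z^2 + 2*x^2*y*z + 2*y^3*z + 2*y*z^3 + 3*x*y^2 - 5*y*z - x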